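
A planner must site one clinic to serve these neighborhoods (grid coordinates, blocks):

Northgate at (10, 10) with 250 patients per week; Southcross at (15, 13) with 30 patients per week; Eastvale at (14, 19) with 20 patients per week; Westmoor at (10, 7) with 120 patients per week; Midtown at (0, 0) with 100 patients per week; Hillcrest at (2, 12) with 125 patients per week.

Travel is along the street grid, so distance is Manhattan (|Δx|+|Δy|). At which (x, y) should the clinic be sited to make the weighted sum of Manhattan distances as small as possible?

(10, 10)

Manhattan distance separates: Σwᵢ(|x−xᵢ|+|y−yᵢ|) = Σwᵢ|x−xᵢ| + Σwᵢ|y−yᵢ|, so x and y are optimised independently as 1-D weighted medians.
Total weight W = 645; half = 322.5.
x-coordinate, sorted with cumulative weight:
  x=0 (Midtown, w=100) cum 100
  x=2 (Hillcrest, w=125) cum 225
  x=10 (Northgate, w=250) cum 475  ← median
  x=10 (Westmoor, w=120) cum 595
  x=14 (Eastvale, w=20) cum 615
  x=15 (Southcross, w=30) cum 645
⇒ x* = 10
y-coordinate, sorted with cumulative weight:
  y=0 (Midtown, w=100) cum 100
  y=7 (Westmoor, w=120) cum 220
  y=10 (Northgate, w=250) cum 470  ← median
  y=12 (Hillcrest, w=125) cum 595
  y=13 (Southcross, w=30) cum 625
  y=19 (Eastvale, w=20) cum 645
⇒ y* = 10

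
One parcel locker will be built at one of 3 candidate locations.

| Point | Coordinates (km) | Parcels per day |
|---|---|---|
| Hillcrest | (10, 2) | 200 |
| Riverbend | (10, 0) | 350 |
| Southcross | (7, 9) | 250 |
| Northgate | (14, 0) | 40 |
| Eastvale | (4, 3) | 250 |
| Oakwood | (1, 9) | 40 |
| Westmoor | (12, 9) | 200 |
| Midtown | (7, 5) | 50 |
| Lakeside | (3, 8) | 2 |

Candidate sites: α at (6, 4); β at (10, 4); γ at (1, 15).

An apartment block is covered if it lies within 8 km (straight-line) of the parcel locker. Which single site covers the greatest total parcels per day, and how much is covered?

α, covering 1342

Coverage radius r = 8 km; a point is covered iff (Δx)²+(Δy)² ≤ 8² = 64.
  α (6, 4): covers {Hillcrest, Riverbend, Southcross, Eastvale, Oakwood, Westmoor, Midtown, Lakeside} → 1342
  β (10, 4): covers {Hillcrest, Riverbend, Southcross, Northgate, Eastvale, Westmoor, Midtown} → 1340
  γ (1, 15): covers {Oakwood, Lakeside} → 42
Maximum coverage at α: 1342 parcels per day.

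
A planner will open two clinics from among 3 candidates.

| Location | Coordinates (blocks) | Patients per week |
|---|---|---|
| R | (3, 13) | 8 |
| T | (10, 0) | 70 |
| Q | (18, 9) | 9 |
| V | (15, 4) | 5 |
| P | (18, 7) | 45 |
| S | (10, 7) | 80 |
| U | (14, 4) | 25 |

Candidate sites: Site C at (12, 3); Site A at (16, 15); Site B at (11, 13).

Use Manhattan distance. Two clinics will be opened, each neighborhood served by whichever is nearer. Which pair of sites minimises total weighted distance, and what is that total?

Evaluate every pair (each demand assigned to the nearer of the two):
  {Site C, Site B}: total = 1538
  {Site C, Site A}: total = 1567
  {Site A, Site B}: total = 2486
Best pair: {Site C, Site B} with total 1538.

{Site C, Site B}, total 1538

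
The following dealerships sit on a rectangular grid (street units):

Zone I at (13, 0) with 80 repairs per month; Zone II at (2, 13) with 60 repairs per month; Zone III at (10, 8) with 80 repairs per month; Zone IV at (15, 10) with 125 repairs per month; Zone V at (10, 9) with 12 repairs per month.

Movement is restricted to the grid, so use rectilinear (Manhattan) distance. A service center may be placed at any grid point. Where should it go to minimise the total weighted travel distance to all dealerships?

(13, 10)

Manhattan distance separates: Σwᵢ(|x−xᵢ|+|y−yᵢ|) = Σwᵢ|x−xᵢ| + Σwᵢ|y−yᵢ|, so x and y are optimised independently as 1-D weighted medians.
Total weight W = 357; half = 178.5.
x-coordinate, sorted with cumulative weight:
  x=2 (Zone II, w=60) cum 60
  x=10 (Zone III, w=80) cum 140
  x=10 (Zone V, w=12) cum 152
  x=13 (Zone I, w=80) cum 232  ← median
  x=15 (Zone IV, w=125) cum 357
⇒ x* = 13
y-coordinate, sorted with cumulative weight:
  y=0 (Zone I, w=80) cum 80
  y=8 (Zone III, w=80) cum 160
  y=9 (Zone V, w=12) cum 172
  y=10 (Zone IV, w=125) cum 297  ← median
  y=13 (Zone II, w=60) cum 357
⇒ y* = 10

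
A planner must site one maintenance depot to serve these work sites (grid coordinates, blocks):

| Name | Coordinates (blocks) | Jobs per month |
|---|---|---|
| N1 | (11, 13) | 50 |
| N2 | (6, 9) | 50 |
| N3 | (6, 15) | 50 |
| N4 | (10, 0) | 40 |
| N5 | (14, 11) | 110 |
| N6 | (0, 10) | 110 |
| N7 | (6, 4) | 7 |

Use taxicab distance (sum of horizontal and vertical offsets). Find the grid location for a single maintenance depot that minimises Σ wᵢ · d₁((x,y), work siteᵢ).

(6, 11)

Manhattan distance separates: Σwᵢ(|x−xᵢ|+|y−yᵢ|) = Σwᵢ|x−xᵢ| + Σwᵢ|y−yᵢ|, so x and y are optimised independently as 1-D weighted medians.
Total weight W = 417; half = 208.5.
x-coordinate, sorted with cumulative weight:
  x=0 (N6, w=110) cum 110
  x=6 (N2, w=50) cum 160
  x=6 (N3, w=50) cum 210  ← median
  x=6 (N7, w=7) cum 217
  x=10 (N4, w=40) cum 257
  x=11 (N1, w=50) cum 307
  x=14 (N5, w=110) cum 417
⇒ x* = 6
y-coordinate, sorted with cumulative weight:
  y=0 (N4, w=40) cum 40
  y=4 (N7, w=7) cum 47
  y=9 (N2, w=50) cum 97
  y=10 (N6, w=110) cum 207
  y=11 (N5, w=110) cum 317  ← median
  y=13 (N1, w=50) cum 367
  y=15 (N3, w=50) cum 417
⇒ y* = 11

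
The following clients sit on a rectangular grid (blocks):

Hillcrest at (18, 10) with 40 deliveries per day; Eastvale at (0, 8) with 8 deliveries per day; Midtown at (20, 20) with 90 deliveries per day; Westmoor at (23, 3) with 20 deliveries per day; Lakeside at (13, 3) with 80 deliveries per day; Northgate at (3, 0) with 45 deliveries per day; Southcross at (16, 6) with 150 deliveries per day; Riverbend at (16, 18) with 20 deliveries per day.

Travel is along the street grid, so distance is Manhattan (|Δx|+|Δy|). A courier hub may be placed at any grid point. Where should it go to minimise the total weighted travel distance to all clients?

(16, 6)

Manhattan distance separates: Σwᵢ(|x−xᵢ|+|y−yᵢ|) = Σwᵢ|x−xᵢ| + Σwᵢ|y−yᵢ|, so x and y are optimised independently as 1-D weighted medians.
Total weight W = 453; half = 226.5.
x-coordinate, sorted with cumulative weight:
  x=0 (Eastvale, w=8) cum 8
  x=3 (Northgate, w=45) cum 53
  x=13 (Lakeside, w=80) cum 133
  x=16 (Southcross, w=150) cum 283  ← median
  x=16 (Riverbend, w=20) cum 303
  x=18 (Hillcrest, w=40) cum 343
  x=20 (Midtown, w=90) cum 433
  x=23 (Westmoor, w=20) cum 453
⇒ x* = 16
y-coordinate, sorted with cumulative weight:
  y=0 (Northgate, w=45) cum 45
  y=3 (Westmoor, w=20) cum 65
  y=3 (Lakeside, w=80) cum 145
  y=6 (Southcross, w=150) cum 295  ← median
  y=8 (Eastvale, w=8) cum 303
  y=10 (Hillcrest, w=40) cum 343
  y=18 (Riverbend, w=20) cum 363
  y=20 (Midtown, w=90) cum 453
⇒ y* = 6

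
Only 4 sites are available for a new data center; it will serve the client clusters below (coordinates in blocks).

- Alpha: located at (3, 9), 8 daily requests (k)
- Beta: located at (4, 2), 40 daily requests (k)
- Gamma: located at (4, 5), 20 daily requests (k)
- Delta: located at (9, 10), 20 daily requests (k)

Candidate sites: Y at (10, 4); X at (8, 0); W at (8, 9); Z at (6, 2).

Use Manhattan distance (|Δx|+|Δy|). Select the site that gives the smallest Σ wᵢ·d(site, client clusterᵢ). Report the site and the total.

Total weighted distance at each candidate:
  Y (10, 4): total = 696
  X (8, 0): total = 752
  W (8, 9): total = 680
  Z (6, 2): total = 480
Minimum is at Z with total 480 blocks.

Z, total 480 blocks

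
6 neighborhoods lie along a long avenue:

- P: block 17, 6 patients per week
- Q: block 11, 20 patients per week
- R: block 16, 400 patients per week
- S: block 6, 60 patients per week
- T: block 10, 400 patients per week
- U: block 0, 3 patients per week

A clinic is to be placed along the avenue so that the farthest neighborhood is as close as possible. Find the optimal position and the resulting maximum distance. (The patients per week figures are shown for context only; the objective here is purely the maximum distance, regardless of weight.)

location 8.5, max distance 8.5

The 1-center on a line is the midpoint of the two extreme points: leftmost at 0, rightmost at 17.
Optimal location = (0 + 17)/2 = 8.5; maximum distance = (17 − 0)/2 = 8.5.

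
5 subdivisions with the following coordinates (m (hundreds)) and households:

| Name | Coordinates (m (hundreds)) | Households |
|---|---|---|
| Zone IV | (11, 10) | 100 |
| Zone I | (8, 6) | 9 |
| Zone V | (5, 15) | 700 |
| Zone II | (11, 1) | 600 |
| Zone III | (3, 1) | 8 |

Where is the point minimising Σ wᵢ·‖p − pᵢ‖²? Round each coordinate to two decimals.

The minimiser of Σwᵢ‖p−pᵢ‖² is the weighted centroid p* = (Σwᵢpᵢ)/(Σwᵢ).
Σwᵢ = 1417.
Σwᵢxᵢ = 100·11 + 9·8 + 700·5 + 600·11 + 8·3 = 11296.
Σwᵢyᵢ = 100·10 + 9·6 + 700·15 + 600·1 + 8·1 = 12162.
x* = 11296/1417 = 7.97, y* = 12162/1417 = 8.58.

(7.97, 8.58)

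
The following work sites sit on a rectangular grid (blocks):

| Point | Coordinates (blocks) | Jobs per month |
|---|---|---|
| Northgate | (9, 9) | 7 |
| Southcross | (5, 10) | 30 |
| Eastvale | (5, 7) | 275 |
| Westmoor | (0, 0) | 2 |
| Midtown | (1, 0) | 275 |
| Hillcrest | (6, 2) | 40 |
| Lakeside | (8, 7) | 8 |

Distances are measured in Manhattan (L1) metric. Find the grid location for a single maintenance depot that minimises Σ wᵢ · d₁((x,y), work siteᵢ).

Manhattan distance separates: Σwᵢ(|x−xᵢ|+|y−yᵢ|) = Σwᵢ|x−xᵢ| + Σwᵢ|y−yᵢ|, so x and y are optimised independently as 1-D weighted medians.
Total weight W = 637; half = 318.5.
x-coordinate, sorted with cumulative weight:
  x=0 (Westmoor, w=2) cum 2
  x=1 (Midtown, w=275) cum 277
  x=5 (Southcross, w=30) cum 307
  x=5 (Eastvale, w=275) cum 582  ← median
  x=6 (Hillcrest, w=40) cum 622
  x=8 (Lakeside, w=8) cum 630
  x=9 (Northgate, w=7) cum 637
⇒ x* = 5
y-coordinate, sorted with cumulative weight:
  y=0 (Westmoor, w=2) cum 2
  y=0 (Midtown, w=275) cum 277
  y=2 (Hillcrest, w=40) cum 317
  y=7 (Eastvale, w=275) cum 592  ← median
  y=7 (Lakeside, w=8) cum 600
  y=9 (Northgate, w=7) cum 607
  y=10 (Southcross, w=30) cum 637
⇒ y* = 7

(5, 7)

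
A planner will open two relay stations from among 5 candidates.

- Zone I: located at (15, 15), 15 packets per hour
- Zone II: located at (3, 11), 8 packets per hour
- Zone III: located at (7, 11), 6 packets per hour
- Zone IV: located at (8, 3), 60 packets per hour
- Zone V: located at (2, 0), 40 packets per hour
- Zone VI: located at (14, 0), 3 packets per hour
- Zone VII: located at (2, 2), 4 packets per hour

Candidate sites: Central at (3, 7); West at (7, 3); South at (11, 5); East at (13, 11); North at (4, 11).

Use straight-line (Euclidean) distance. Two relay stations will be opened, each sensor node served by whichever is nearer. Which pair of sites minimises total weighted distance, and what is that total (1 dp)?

{West, East}, total 511.1

Evaluate every pair (each demand assigned to the nearer of the two):
  {West, East}: total = 511.1
  {West, North}: total = 538.1
  {West, South}: total = 607.5
  {Central, West}: total = 618.8
  {Central, South}: total = 764.6
  {Central, East}: total = 853.6
  {South, East}: total = 866.7
  {South, North}: total = 870.1
  {Central, North}: total = 928.1
  {East, North}: total = 1147.0
Best pair: {West, East} with total 511.1.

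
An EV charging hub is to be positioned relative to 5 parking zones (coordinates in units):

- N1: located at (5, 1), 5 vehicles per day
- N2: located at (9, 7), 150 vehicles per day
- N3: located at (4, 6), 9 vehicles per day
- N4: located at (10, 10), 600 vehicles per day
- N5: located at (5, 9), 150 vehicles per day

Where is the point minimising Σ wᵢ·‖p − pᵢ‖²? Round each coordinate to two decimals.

The minimiser of Σwᵢ‖p−pᵢ‖² is the weighted centroid p* = (Σwᵢpᵢ)/(Σwᵢ).
Σwᵢ = 914.
Σwᵢxᵢ = 5·5 + 150·9 + 9·4 + 600·10 + 150·5 = 8161.
Σwᵢyᵢ = 5·1 + 150·7 + 9·6 + 600·10 + 150·9 = 8459.
x* = 8161/914 = 8.93, y* = 8459/914 = 9.25.

(8.93, 9.25)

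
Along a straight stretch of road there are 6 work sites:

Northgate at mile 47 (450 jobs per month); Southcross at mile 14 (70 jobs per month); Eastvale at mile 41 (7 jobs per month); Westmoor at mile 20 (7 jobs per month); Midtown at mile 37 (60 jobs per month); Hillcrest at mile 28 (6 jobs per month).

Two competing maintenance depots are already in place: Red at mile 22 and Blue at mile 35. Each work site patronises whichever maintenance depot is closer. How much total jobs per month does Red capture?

83

The indifferent point is the midpoint (22+35)/2 = 28.5; work sites left of it (closer to Red at 22) go to Red, those right go to Blue.
  Southcross at 14 (w=70) → Red
  Westmoor at 20 (w=7) → Red
  Hillcrest at 28 (w=6) → Red
  Midtown at 37 (w=60) → Blue
  Eastvale at 41 (w=7) → Blue
  Northgate at 47 (w=450) → Blue
Red captures 83; Blue captures 517.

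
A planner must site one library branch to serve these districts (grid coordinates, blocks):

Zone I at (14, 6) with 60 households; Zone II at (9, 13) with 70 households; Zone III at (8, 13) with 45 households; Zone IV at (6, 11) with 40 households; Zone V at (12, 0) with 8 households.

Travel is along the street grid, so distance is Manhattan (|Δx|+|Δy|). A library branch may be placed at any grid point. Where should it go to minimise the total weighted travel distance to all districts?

(9, 13)

Manhattan distance separates: Σwᵢ(|x−xᵢ|+|y−yᵢ|) = Σwᵢ|x−xᵢ| + Σwᵢ|y−yᵢ|, so x and y are optimised independently as 1-D weighted medians.
Total weight W = 223; half = 111.5.
x-coordinate, sorted with cumulative weight:
  x=6 (Zone IV, w=40) cum 40
  x=8 (Zone III, w=45) cum 85
  x=9 (Zone II, w=70) cum 155  ← median
  x=12 (Zone V, w=8) cum 163
  x=14 (Zone I, w=60) cum 223
⇒ x* = 9
y-coordinate, sorted with cumulative weight:
  y=0 (Zone V, w=8) cum 8
  y=6 (Zone I, w=60) cum 68
  y=11 (Zone IV, w=40) cum 108
  y=13 (Zone II, w=70) cum 178  ← median
  y=13 (Zone III, w=45) cum 223
⇒ y* = 13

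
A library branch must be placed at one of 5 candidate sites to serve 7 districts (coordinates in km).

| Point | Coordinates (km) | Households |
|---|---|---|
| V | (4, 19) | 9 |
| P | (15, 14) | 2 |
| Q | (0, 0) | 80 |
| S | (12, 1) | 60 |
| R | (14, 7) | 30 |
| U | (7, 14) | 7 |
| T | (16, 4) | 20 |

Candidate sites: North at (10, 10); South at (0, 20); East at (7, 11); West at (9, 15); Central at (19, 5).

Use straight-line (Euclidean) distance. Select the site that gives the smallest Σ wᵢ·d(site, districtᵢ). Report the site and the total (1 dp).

North, total 2149.4 km

Total weighted distance at each candidate:
  North (10, 10): total = 2149.4
  South (0, 20): total = 4108.0
  East (7, 11): total = 2298.8
  West (9, 15): total = 2887.7
  Central (19, 5): total = 2589.6
Minimum is at North with total 2149.4 km.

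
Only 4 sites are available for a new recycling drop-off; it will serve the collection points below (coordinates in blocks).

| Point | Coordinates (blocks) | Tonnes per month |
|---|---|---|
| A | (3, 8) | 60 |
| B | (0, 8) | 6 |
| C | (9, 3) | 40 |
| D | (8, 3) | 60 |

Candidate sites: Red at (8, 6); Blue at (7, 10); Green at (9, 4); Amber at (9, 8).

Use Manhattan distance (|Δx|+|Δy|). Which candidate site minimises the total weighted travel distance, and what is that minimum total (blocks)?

Red, total 820 blocks

Total weighted distance at each candidate:
  Red (8, 6): total = 820
  Blue (7, 10): total = 1254
  Green (9, 4): total = 838
  Amber (9, 8): total = 974
Minimum is at Red with total 820 blocks.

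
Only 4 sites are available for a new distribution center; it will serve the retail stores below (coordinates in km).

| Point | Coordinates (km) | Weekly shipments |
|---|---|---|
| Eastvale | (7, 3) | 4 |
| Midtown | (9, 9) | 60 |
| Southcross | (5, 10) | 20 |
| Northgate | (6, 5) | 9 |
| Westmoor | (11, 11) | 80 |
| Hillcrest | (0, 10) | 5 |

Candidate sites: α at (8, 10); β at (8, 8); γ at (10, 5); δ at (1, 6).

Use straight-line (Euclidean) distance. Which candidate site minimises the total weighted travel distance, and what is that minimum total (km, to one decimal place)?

Total weighted distance at each candidate:
  α (8, 10): total = 514.6
  β (8, 8): total = 590.5
  γ (10, 5): total = 981.8
  δ (1, 6): total = 1613.5
Minimum is at α with total 514.6 km.

α, total 514.6 km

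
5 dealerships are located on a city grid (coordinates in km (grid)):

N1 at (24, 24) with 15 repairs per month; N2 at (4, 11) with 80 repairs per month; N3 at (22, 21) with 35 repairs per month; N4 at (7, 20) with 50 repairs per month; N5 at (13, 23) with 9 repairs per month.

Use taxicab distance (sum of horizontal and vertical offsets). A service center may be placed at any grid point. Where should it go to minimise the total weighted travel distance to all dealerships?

(7, 20)

Manhattan distance separates: Σwᵢ(|x−xᵢ|+|y−yᵢ|) = Σwᵢ|x−xᵢ| + Σwᵢ|y−yᵢ|, so x and y are optimised independently as 1-D weighted medians.
Total weight W = 189; half = 94.5.
x-coordinate, sorted with cumulative weight:
  x=4 (N2, w=80) cum 80
  x=7 (N4, w=50) cum 130  ← median
  x=13 (N5, w=9) cum 139
  x=22 (N3, w=35) cum 174
  x=24 (N1, w=15) cum 189
⇒ x* = 7
y-coordinate, sorted with cumulative weight:
  y=11 (N2, w=80) cum 80
  y=20 (N4, w=50) cum 130  ← median
  y=21 (N3, w=35) cum 165
  y=23 (N5, w=9) cum 174
  y=24 (N1, w=15) cum 189
⇒ y* = 20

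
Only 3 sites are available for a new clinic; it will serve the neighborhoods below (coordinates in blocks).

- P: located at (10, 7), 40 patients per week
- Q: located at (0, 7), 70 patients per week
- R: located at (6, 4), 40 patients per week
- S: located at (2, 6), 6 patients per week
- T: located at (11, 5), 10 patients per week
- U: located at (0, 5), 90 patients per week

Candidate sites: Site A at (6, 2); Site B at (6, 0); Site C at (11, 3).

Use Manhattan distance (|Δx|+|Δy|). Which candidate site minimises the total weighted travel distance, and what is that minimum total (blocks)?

Total weighted distance at each candidate:
  Site A (6, 2): total = 2148
  Site B (6, 0): total = 2660
  Site C (11, 3): total = 2752
Minimum is at Site A with total 2148 blocks.

Site A, total 2148 blocks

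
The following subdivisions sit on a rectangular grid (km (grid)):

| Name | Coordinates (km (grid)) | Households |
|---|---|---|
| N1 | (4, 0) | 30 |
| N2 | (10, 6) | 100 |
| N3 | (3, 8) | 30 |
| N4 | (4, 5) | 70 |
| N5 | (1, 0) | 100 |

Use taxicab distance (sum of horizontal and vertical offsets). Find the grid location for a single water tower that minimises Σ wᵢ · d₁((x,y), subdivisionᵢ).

Manhattan distance separates: Σwᵢ(|x−xᵢ|+|y−yᵢ|) = Σwᵢ|x−xᵢ| + Σwᵢ|y−yᵢ|, so x and y are optimised independently as 1-D weighted medians.
Total weight W = 330; half = 165.
x-coordinate, sorted with cumulative weight:
  x=1 (N5, w=100) cum 100
  x=3 (N3, w=30) cum 130
  x=4 (N1, w=30) cum 160
  x=4 (N4, w=70) cum 230  ← median
  x=10 (N2, w=100) cum 330
⇒ x* = 4
y-coordinate, sorted with cumulative weight:
  y=0 (N1, w=30) cum 30
  y=0 (N5, w=100) cum 130
  y=5 (N4, w=70) cum 200  ← median
  y=6 (N2, w=100) cum 300
  y=8 (N3, w=30) cum 330
⇒ y* = 5

(4, 5)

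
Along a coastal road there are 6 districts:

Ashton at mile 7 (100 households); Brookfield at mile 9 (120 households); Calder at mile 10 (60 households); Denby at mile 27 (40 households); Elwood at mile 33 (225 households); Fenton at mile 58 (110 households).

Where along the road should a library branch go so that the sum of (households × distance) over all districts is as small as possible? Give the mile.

x = 33

For a sum of weighted absolute distances on a line, the optimum is the weighted median (not the mean). Total weight W = 655; half-weight = 327.5.
Sort by position and accumulate weight:
  mile 7 (Ashton, w=100) → cum 100
  mile 9 (Brookfield, w=120) → cum 220
  mile 10 (Calder, w=60) → cum 280
  mile 27 (Denby, w=40) → cum 320
  mile 33 (Elwood, w=225) → cum 545  ≥ 327.5 → median here
  mile 58 (Fenton, w=110) → cum 655
Optimal location: mile 33.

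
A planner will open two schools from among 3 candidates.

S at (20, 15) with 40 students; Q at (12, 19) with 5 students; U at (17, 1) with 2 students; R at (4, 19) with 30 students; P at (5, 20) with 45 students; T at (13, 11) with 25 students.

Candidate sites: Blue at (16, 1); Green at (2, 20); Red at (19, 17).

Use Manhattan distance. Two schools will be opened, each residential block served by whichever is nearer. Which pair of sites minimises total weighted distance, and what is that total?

Evaluate every pair (each demand assigned to the nearer of the two):
  {Green, Red}: total = 726
  {Blue, Green}: total = 1327
  {Blue, Red}: total = 1742
Best pair: {Green, Red} with total 726.

{Green, Red}, total 726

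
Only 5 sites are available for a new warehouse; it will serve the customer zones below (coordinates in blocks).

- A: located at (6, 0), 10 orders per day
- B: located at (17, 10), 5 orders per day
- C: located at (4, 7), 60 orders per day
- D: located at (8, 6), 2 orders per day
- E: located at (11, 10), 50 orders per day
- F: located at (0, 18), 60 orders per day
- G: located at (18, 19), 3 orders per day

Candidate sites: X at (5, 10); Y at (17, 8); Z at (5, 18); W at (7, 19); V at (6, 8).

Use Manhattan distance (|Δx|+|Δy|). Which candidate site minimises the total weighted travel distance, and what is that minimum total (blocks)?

X, total 1570 blocks

Total weighted distance at each candidate:
  X (5, 10): total = 1570
  Y (17, 8): total = 3118
  Z (5, 18): total = 2082
  W (7, 19): total = 2386
  V (6, 8): total = 1712
Minimum is at X with total 1570 blocks.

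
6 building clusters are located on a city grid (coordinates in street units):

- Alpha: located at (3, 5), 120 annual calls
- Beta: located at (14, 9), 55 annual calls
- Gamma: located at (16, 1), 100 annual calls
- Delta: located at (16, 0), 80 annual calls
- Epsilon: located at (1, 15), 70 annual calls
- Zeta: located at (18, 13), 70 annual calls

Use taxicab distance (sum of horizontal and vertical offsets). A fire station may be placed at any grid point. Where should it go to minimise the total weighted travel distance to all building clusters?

Manhattan distance separates: Σwᵢ(|x−xᵢ|+|y−yᵢ|) = Σwᵢ|x−xᵢ| + Σwᵢ|y−yᵢ|, so x and y are optimised independently as 1-D weighted medians.
Total weight W = 495; half = 247.5.
x-coordinate, sorted with cumulative weight:
  x=1 (Epsilon, w=70) cum 70
  x=3 (Alpha, w=120) cum 190
  x=14 (Beta, w=55) cum 245
  x=16 (Gamma, w=100) cum 345  ← median
  x=16 (Delta, w=80) cum 425
  x=18 (Zeta, w=70) cum 495
⇒ x* = 16
y-coordinate, sorted with cumulative weight:
  y=0 (Delta, w=80) cum 80
  y=1 (Gamma, w=100) cum 180
  y=5 (Alpha, w=120) cum 300  ← median
  y=9 (Beta, w=55) cum 355
  y=13 (Zeta, w=70) cum 425
  y=15 (Epsilon, w=70) cum 495
⇒ y* = 5

(16, 5)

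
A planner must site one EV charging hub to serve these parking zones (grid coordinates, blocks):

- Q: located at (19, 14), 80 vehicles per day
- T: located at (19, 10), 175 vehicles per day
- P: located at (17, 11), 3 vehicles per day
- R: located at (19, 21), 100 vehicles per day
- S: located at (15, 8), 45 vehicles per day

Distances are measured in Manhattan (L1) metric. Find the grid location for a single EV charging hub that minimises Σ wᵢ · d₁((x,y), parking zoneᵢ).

(19, 10)

Manhattan distance separates: Σwᵢ(|x−xᵢ|+|y−yᵢ|) = Σwᵢ|x−xᵢ| + Σwᵢ|y−yᵢ|, so x and y are optimised independently as 1-D weighted medians.
Total weight W = 403; half = 201.5.
x-coordinate, sorted with cumulative weight:
  x=15 (S, w=45) cum 45
  x=17 (P, w=3) cum 48
  x=19 (Q, w=80) cum 128
  x=19 (T, w=175) cum 303  ← median
  x=19 (R, w=100) cum 403
⇒ x* = 19
y-coordinate, sorted with cumulative weight:
  y=8 (S, w=45) cum 45
  y=10 (T, w=175) cum 220  ← median
  y=11 (P, w=3) cum 223
  y=14 (Q, w=80) cum 303
  y=21 (R, w=100) cum 403
⇒ y* = 10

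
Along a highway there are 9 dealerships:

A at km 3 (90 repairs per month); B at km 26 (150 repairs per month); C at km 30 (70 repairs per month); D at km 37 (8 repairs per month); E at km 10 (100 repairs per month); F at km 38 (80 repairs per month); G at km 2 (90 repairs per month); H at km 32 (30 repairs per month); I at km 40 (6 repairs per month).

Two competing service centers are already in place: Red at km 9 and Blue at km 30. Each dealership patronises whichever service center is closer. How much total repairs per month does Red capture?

280

The indifferent point is the midpoint (9+30)/2 = 19.5; dealerships left of it (closer to Red at 9) go to Red, those right go to Blue.
  G at 2 (w=90) → Red
  A at 3 (w=90) → Red
  E at 10 (w=100) → Red
  B at 26 (w=150) → Blue
  C at 30 (w=70) → Blue
  H at 32 (w=30) → Blue
  D at 37 (w=8) → Blue
  F at 38 (w=80) → Blue
  I at 40 (w=6) → Blue
Red captures 280; Blue captures 344.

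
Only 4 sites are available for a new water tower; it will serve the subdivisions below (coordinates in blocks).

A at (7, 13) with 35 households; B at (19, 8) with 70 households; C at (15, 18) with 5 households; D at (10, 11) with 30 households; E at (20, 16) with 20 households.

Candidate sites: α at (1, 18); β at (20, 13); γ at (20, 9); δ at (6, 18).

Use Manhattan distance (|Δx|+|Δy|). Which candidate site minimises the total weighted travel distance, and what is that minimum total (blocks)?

Total weighted distance at each candidate:
  α (1, 18): total = 3315
  β (20, 13): total = 1345
  γ (20, 9): total = 1305
  δ (6, 18): total = 2515
Minimum is at γ with total 1305 blocks.

γ, total 1305 blocks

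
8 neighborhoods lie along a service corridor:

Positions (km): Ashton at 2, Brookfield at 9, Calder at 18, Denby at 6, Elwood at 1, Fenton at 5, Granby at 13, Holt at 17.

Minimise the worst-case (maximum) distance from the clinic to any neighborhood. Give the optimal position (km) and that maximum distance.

location 9.5, max distance 8.5

The 1-center on a line is the midpoint of the two extreme points: leftmost at 1, rightmost at 18.
Optimal location = (1 + 18)/2 = 9.5; maximum distance = (18 − 1)/2 = 8.5.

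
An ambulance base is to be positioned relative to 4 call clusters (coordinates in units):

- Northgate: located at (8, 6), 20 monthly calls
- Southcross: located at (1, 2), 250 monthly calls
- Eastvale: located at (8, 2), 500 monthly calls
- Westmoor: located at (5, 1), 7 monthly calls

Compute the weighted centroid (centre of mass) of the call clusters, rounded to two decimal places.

The minimiser of Σwᵢ‖p−pᵢ‖² is the weighted centroid p* = (Σwᵢpᵢ)/(Σwᵢ).
Σwᵢ = 777.
Σwᵢxᵢ = 20·8 + 250·1 + 500·8 + 7·5 = 4445.
Σwᵢyᵢ = 20·6 + 250·2 + 500·2 + 7·1 = 1627.
x* = 4445/777 = 5.72, y* = 1627/777 = 2.09.

(5.72, 2.09)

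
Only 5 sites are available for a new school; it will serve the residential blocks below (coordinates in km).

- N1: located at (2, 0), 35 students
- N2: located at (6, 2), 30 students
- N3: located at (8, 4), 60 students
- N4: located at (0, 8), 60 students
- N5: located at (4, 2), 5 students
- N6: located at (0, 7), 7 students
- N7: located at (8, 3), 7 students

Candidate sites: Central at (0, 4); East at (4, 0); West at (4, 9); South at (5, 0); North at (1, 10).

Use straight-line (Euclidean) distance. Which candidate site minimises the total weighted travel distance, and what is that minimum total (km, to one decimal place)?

East, total 1132.4 km

Total weighted distance at each candidate:
  Central (0, 4): total = 1166.1
  East (4, 0): total = 1132.4
  West (4, 9): total = 1289.4
  South (5, 0): total = 1139.2
  North (1, 10): total = 1456.3
Minimum is at East with total 1132.4 km.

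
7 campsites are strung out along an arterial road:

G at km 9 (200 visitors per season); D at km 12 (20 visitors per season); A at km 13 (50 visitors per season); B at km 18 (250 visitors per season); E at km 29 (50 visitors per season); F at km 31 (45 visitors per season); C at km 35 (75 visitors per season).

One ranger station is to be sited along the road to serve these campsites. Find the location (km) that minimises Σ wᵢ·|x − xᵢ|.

x = 18

For a sum of weighted absolute distances on a line, the optimum is the weighted median (not the mean). Total weight W = 690; half-weight = 345.
Sort by position and accumulate weight:
  km 9 (G, w=200) → cum 200
  km 12 (D, w=20) → cum 220
  km 13 (A, w=50) → cum 270
  km 18 (B, w=250) → cum 520  ≥ 345 → median here
  km 29 (E, w=50) → cum 570
  km 31 (F, w=45) → cum 615
  km 35 (C, w=75) → cum 690
Optimal location: km 18.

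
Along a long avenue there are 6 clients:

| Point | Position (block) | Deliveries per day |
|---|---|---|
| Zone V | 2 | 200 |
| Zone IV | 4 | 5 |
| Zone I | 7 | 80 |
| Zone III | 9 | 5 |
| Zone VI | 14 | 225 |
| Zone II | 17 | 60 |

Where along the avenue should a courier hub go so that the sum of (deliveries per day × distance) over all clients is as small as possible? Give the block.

For a sum of weighted absolute distances on a line, the optimum is the weighted median (not the mean). Total weight W = 575; half-weight = 287.5.
Sort by position and accumulate weight:
  block 2 (Zone V, w=200) → cum 200
  block 4 (Zone IV, w=5) → cum 205
  block 7 (Zone I, w=80) → cum 285
  block 9 (Zone III, w=5) → cum 290  ≥ 287.5 → median here
  block 14 (Zone VI, w=225) → cum 515
  block 17 (Zone II, w=60) → cum 575
Optimal location: block 9.

x = 9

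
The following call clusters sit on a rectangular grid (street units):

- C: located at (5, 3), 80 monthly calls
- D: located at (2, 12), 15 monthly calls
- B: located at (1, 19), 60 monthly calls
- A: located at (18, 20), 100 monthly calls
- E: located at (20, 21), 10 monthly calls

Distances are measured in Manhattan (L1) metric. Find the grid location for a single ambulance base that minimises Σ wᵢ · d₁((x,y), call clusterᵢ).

Manhattan distance separates: Σwᵢ(|x−xᵢ|+|y−yᵢ|) = Σwᵢ|x−xᵢ| + Σwᵢ|y−yᵢ|, so x and y are optimised independently as 1-D weighted medians.
Total weight W = 265; half = 132.5.
x-coordinate, sorted with cumulative weight:
  x=1 (B, w=60) cum 60
  x=2 (D, w=15) cum 75
  x=5 (C, w=80) cum 155  ← median
  x=18 (A, w=100) cum 255
  x=20 (E, w=10) cum 265
⇒ x* = 5
y-coordinate, sorted with cumulative weight:
  y=3 (C, w=80) cum 80
  y=12 (D, w=15) cum 95
  y=19 (B, w=60) cum 155  ← median
  y=20 (A, w=100) cum 255
  y=21 (E, w=10) cum 265
⇒ y* = 19

(5, 19)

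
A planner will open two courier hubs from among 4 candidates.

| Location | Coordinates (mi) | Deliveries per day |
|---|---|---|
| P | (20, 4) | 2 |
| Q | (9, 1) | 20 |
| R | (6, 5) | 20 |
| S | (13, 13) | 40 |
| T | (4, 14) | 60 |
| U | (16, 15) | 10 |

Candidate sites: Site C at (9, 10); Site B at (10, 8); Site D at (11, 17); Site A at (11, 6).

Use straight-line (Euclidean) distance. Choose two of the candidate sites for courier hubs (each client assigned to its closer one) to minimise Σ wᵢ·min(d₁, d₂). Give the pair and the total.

{Site C, Site A}, total 898.3

Evaluate every pair (each demand assigned to the nearer of the two):
  {Site C, Site A}: total = 898.3
  {Site D, Site A}: total = 917.8
  {Site C, Site B}: total = 933.2
  {Site C, Site D}: total = 938.6
  {Site B, Site D}: total = 952.6
  {Site B, Site A}: total = 1060.7
Best pair: {Site C, Site A} with total 898.3.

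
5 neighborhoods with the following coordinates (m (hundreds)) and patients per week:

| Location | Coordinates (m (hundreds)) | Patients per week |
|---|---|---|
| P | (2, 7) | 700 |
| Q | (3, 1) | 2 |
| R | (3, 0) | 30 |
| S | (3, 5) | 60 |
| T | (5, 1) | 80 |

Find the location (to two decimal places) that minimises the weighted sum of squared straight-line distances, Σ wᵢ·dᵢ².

The minimiser of Σwᵢ‖p−pᵢ‖² is the weighted centroid p* = (Σwᵢpᵢ)/(Σwᵢ).
Σwᵢ = 872.
Σwᵢxᵢ = 700·2 + 2·3 + 30·3 + 60·3 + 80·5 = 2076.
Σwᵢyᵢ = 700·7 + 2·1 + 30·0 + 60·5 + 80·1 = 5282.
x* = 2076/872 = 2.38, y* = 5282/872 = 6.06.

(2.38, 6.06)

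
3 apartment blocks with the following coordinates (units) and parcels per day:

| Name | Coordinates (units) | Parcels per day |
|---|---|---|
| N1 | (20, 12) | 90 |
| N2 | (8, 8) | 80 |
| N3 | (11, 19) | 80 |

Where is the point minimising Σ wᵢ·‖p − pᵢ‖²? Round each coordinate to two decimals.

The minimiser of Σwᵢ‖p−pᵢ‖² is the weighted centroid p* = (Σwᵢpᵢ)/(Σwᵢ).
Σwᵢ = 250.
Σwᵢxᵢ = 90·20 + 80·8 + 80·11 = 3320.
Σwᵢyᵢ = 90·12 + 80·8 + 80·19 = 3240.
x* = 3320/250 = 13.28, y* = 3240/250 = 12.96.

(13.28, 12.96)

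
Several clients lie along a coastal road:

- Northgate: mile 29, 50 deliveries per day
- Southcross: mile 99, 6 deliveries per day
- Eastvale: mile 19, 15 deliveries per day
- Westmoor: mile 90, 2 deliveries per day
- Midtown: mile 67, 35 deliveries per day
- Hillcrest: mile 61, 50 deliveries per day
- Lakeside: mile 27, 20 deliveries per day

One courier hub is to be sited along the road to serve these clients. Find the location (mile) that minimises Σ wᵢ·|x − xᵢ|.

x = 61

For a sum of weighted absolute distances on a line, the optimum is the weighted median (not the mean). Total weight W = 178; half-weight = 89.
Sort by position and accumulate weight:
  mile 19 (Eastvale, w=15) → cum 15
  mile 27 (Lakeside, w=20) → cum 35
  mile 29 (Northgate, w=50) → cum 85
  mile 61 (Hillcrest, w=50) → cum 135  ≥ 89 → median here
  mile 67 (Midtown, w=35) → cum 170
  mile 90 (Westmoor, w=2) → cum 172
  mile 99 (Southcross, w=6) → cum 178
Optimal location: mile 61.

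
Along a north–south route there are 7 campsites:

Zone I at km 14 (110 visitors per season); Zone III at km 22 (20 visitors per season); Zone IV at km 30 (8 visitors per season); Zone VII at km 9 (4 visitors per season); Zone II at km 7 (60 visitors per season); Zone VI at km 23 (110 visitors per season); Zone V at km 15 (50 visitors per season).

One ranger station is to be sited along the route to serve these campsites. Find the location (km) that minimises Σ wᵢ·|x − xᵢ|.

For a sum of weighted absolute distances on a line, the optimum is the weighted median (not the mean). Total weight W = 362; half-weight = 181.
Sort by position and accumulate weight:
  km 7 (Zone II, w=60) → cum 60
  km 9 (Zone VII, w=4) → cum 64
  km 14 (Zone I, w=110) → cum 174
  km 15 (Zone V, w=50) → cum 224  ≥ 181 → median here
  km 22 (Zone III, w=20) → cum 244
  km 23 (Zone VI, w=110) → cum 354
  km 30 (Zone IV, w=8) → cum 362
Optimal location: km 15.

x = 15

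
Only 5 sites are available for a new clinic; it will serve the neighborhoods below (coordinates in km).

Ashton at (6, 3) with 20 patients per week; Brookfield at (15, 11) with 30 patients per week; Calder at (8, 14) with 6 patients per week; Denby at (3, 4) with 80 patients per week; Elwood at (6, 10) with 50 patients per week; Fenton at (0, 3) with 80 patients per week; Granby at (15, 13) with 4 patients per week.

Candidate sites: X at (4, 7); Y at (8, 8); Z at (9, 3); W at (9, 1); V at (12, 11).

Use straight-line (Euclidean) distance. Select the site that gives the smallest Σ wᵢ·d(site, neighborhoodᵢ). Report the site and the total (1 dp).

Total weighted distance at each candidate:
  X (4, 7): total = 1424.9
  Y (8, 8): total = 1815.0
  Z (9, 3): total = 2060.3
  W (9, 1): total = 2302.4
  V (12, 11): total = 2704.5
Minimum is at X with total 1424.9 km.

X, total 1424.9 km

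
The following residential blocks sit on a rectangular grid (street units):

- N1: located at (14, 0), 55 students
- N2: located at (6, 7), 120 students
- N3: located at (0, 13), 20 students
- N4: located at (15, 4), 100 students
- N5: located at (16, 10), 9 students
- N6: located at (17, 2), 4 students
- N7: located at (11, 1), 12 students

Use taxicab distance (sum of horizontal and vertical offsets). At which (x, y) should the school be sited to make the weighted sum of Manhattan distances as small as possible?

Manhattan distance separates: Σwᵢ(|x−xᵢ|+|y−yᵢ|) = Σwᵢ|x−xᵢ| + Σwᵢ|y−yᵢ|, so x and y are optimised independently as 1-D weighted medians.
Total weight W = 320; half = 160.
x-coordinate, sorted with cumulative weight:
  x=0 (N3, w=20) cum 20
  x=6 (N2, w=120) cum 140
  x=11 (N7, w=12) cum 152
  x=14 (N1, w=55) cum 207  ← median
  x=15 (N4, w=100) cum 307
  x=16 (N5, w=9) cum 316
  x=17 (N6, w=4) cum 320
⇒ x* = 14
y-coordinate, sorted with cumulative weight:
  y=0 (N1, w=55) cum 55
  y=1 (N7, w=12) cum 67
  y=2 (N6, w=4) cum 71
  y=4 (N4, w=100) cum 171  ← median
  y=7 (N2, w=120) cum 291
  y=10 (N5, w=9) cum 300
  y=13 (N3, w=20) cum 320
⇒ y* = 4

(14, 4)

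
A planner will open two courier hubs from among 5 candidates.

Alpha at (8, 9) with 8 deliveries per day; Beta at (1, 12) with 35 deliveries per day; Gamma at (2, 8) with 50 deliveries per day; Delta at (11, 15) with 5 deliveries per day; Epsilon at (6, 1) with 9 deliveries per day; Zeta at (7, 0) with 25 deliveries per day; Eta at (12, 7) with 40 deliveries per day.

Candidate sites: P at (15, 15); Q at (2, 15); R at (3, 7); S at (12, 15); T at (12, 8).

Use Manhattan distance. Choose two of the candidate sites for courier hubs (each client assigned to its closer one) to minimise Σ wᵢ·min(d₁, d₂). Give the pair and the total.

Evaluate every pair (each demand assigned to the nearer of the two):
  {R, T}: total = 821
  {Q, T}: total = 1052
  {Q, R}: total = 1057
  {R, S}: total = 1082
  {P, R}: total = 1137
  {S, T}: total = 1517
  {Q, S}: total = 1557
  {P, T}: total = 1567
  {P, Q}: total = 1708
  {P, S}: total = 2425
Best pair: {R, T} with total 821.

{R, T}, total 821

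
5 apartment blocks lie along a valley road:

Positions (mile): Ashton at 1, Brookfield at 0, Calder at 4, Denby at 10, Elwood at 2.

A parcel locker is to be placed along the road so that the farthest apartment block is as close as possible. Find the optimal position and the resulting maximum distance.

location 5, max distance 5

The 1-center on a line is the midpoint of the two extreme points: leftmost at 0, rightmost at 10.
Optimal location = (0 + 10)/2 = 5; maximum distance = (10 − 0)/2 = 5.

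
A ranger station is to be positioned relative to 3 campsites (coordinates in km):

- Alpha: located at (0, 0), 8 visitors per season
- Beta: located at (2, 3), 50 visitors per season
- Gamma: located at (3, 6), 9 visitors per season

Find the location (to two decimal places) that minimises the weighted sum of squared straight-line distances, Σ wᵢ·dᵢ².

The minimiser of Σwᵢ‖p−pᵢ‖² is the weighted centroid p* = (Σwᵢpᵢ)/(Σwᵢ).
Σwᵢ = 67.
Σwᵢxᵢ = 8·0 + 50·2 + 9·3 = 127.
Σwᵢyᵢ = 8·0 + 50·3 + 9·6 = 204.
x* = 127/67 = 1.90, y* = 204/67 = 3.04.

(1.90, 3.04)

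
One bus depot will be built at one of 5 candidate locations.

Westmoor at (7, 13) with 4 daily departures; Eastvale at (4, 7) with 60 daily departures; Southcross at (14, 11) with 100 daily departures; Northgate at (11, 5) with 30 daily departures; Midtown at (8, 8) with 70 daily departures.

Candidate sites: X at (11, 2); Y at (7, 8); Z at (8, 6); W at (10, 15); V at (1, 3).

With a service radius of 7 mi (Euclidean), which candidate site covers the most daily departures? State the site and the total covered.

Y, covering 164

Coverage radius r = 7 mi; a point is covered iff (Δx)²+(Δy)² ≤ 7² = 49.
  X (11, 2): covers {Northgate, Midtown} → 100
  Y (7, 8): covers {Westmoor, Eastvale, Northgate, Midtown} → 164
  Z (8, 6): covers {Eastvale, Northgate, Midtown} → 160
  W (10, 15): covers {Westmoor, Southcross} → 104
  V (1, 3): covers {Eastvale} → 60
Maximum coverage at Y: 164 daily departures.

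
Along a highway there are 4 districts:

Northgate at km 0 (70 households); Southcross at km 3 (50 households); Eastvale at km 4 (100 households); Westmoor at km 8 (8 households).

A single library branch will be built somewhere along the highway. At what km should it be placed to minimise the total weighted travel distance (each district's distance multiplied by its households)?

For a sum of weighted absolute distances on a line, the optimum is the weighted median (not the mean). Total weight W = 228; half-weight = 114.
Sort by position and accumulate weight:
  km 0 (Northgate, w=70) → cum 70
  km 3 (Southcross, w=50) → cum 120  ≥ 114 → median here
  km 4 (Eastvale, w=100) → cum 220
  km 8 (Westmoor, w=8) → cum 228
Optimal location: km 3.

x = 3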